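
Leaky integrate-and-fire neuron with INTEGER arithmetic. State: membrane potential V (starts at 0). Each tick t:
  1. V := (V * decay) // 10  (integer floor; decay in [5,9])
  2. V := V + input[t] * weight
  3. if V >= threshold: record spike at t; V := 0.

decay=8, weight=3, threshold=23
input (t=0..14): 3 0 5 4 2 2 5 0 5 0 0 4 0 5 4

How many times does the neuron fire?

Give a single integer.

Answer: 3

Derivation:
t=0: input=3 -> V=9
t=1: input=0 -> V=7
t=2: input=5 -> V=20
t=3: input=4 -> V=0 FIRE
t=4: input=2 -> V=6
t=5: input=2 -> V=10
t=6: input=5 -> V=0 FIRE
t=7: input=0 -> V=0
t=8: input=5 -> V=15
t=9: input=0 -> V=12
t=10: input=0 -> V=9
t=11: input=4 -> V=19
t=12: input=0 -> V=15
t=13: input=5 -> V=0 FIRE
t=14: input=4 -> V=12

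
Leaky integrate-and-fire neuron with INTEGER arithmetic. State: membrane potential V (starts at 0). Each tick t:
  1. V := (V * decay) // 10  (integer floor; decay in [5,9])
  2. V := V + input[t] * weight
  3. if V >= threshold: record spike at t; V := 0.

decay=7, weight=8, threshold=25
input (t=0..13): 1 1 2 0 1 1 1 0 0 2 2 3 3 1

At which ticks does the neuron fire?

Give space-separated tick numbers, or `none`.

t=0: input=1 -> V=8
t=1: input=1 -> V=13
t=2: input=2 -> V=0 FIRE
t=3: input=0 -> V=0
t=4: input=1 -> V=8
t=5: input=1 -> V=13
t=6: input=1 -> V=17
t=7: input=0 -> V=11
t=8: input=0 -> V=7
t=9: input=2 -> V=20
t=10: input=2 -> V=0 FIRE
t=11: input=3 -> V=24
t=12: input=3 -> V=0 FIRE
t=13: input=1 -> V=8

Answer: 2 10 12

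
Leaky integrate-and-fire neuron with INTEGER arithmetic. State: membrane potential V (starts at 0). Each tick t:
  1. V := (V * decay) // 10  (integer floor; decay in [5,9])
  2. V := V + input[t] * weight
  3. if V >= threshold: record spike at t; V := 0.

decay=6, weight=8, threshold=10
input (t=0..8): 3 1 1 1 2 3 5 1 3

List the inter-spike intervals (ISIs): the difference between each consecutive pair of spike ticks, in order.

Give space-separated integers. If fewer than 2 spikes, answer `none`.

Answer: 2 2 1 1 2

Derivation:
t=0: input=3 -> V=0 FIRE
t=1: input=1 -> V=8
t=2: input=1 -> V=0 FIRE
t=3: input=1 -> V=8
t=4: input=2 -> V=0 FIRE
t=5: input=3 -> V=0 FIRE
t=6: input=5 -> V=0 FIRE
t=7: input=1 -> V=8
t=8: input=3 -> V=0 FIRE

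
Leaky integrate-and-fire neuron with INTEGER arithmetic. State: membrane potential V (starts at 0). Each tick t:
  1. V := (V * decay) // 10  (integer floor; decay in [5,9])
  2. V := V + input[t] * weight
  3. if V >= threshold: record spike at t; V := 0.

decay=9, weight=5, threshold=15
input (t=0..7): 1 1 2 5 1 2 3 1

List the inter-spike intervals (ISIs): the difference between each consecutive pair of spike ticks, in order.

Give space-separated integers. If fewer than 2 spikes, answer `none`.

Answer: 1 3

Derivation:
t=0: input=1 -> V=5
t=1: input=1 -> V=9
t=2: input=2 -> V=0 FIRE
t=3: input=5 -> V=0 FIRE
t=4: input=1 -> V=5
t=5: input=2 -> V=14
t=6: input=3 -> V=0 FIRE
t=7: input=1 -> V=5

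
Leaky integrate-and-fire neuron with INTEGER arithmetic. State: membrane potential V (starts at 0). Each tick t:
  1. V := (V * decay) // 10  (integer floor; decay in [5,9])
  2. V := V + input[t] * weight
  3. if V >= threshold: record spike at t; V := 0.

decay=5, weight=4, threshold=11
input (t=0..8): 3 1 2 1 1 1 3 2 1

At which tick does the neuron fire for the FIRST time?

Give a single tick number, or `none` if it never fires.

Answer: 0

Derivation:
t=0: input=3 -> V=0 FIRE
t=1: input=1 -> V=4
t=2: input=2 -> V=10
t=3: input=1 -> V=9
t=4: input=1 -> V=8
t=5: input=1 -> V=8
t=6: input=3 -> V=0 FIRE
t=7: input=2 -> V=8
t=8: input=1 -> V=8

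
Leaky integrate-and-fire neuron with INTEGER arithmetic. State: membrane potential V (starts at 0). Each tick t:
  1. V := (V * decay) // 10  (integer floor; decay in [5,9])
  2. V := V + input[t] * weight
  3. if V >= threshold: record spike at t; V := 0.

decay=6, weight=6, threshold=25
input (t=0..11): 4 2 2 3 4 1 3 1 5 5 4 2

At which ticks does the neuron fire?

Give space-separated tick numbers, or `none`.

t=0: input=4 -> V=24
t=1: input=2 -> V=0 FIRE
t=2: input=2 -> V=12
t=3: input=3 -> V=0 FIRE
t=4: input=4 -> V=24
t=5: input=1 -> V=20
t=6: input=3 -> V=0 FIRE
t=7: input=1 -> V=6
t=8: input=5 -> V=0 FIRE
t=9: input=5 -> V=0 FIRE
t=10: input=4 -> V=24
t=11: input=2 -> V=0 FIRE

Answer: 1 3 6 8 9 11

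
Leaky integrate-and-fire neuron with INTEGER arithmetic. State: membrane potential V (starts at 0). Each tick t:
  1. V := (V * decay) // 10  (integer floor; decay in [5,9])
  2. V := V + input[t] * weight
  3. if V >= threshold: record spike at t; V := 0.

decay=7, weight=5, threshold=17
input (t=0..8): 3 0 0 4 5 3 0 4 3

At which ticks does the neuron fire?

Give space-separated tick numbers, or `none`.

t=0: input=3 -> V=15
t=1: input=0 -> V=10
t=2: input=0 -> V=7
t=3: input=4 -> V=0 FIRE
t=4: input=5 -> V=0 FIRE
t=5: input=3 -> V=15
t=6: input=0 -> V=10
t=7: input=4 -> V=0 FIRE
t=8: input=3 -> V=15

Answer: 3 4 7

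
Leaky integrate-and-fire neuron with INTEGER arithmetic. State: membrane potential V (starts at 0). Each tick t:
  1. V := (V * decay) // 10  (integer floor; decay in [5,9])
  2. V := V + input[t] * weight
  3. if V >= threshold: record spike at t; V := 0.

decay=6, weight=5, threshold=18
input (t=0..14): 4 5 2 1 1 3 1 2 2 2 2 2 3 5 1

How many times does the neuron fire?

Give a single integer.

t=0: input=4 -> V=0 FIRE
t=1: input=5 -> V=0 FIRE
t=2: input=2 -> V=10
t=3: input=1 -> V=11
t=4: input=1 -> V=11
t=5: input=3 -> V=0 FIRE
t=6: input=1 -> V=5
t=7: input=2 -> V=13
t=8: input=2 -> V=17
t=9: input=2 -> V=0 FIRE
t=10: input=2 -> V=10
t=11: input=2 -> V=16
t=12: input=3 -> V=0 FIRE
t=13: input=5 -> V=0 FIRE
t=14: input=1 -> V=5

Answer: 6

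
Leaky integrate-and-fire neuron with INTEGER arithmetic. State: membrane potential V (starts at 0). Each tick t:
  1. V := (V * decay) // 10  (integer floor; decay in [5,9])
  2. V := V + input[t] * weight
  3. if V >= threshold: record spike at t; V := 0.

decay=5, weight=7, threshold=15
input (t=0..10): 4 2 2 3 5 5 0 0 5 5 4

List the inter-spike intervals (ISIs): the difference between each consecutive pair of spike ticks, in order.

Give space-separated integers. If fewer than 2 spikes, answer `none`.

Answer: 2 1 1 1 3 1 1

Derivation:
t=0: input=4 -> V=0 FIRE
t=1: input=2 -> V=14
t=2: input=2 -> V=0 FIRE
t=3: input=3 -> V=0 FIRE
t=4: input=5 -> V=0 FIRE
t=5: input=5 -> V=0 FIRE
t=6: input=0 -> V=0
t=7: input=0 -> V=0
t=8: input=5 -> V=0 FIRE
t=9: input=5 -> V=0 FIRE
t=10: input=4 -> V=0 FIRE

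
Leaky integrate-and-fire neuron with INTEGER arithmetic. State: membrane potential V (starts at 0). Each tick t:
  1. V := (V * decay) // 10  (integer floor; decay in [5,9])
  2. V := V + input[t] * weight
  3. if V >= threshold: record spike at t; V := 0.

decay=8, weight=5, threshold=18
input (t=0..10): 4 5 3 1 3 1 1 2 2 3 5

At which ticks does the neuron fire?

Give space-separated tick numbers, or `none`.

t=0: input=4 -> V=0 FIRE
t=1: input=5 -> V=0 FIRE
t=2: input=3 -> V=15
t=3: input=1 -> V=17
t=4: input=3 -> V=0 FIRE
t=5: input=1 -> V=5
t=6: input=1 -> V=9
t=7: input=2 -> V=17
t=8: input=2 -> V=0 FIRE
t=9: input=3 -> V=15
t=10: input=5 -> V=0 FIRE

Answer: 0 1 4 8 10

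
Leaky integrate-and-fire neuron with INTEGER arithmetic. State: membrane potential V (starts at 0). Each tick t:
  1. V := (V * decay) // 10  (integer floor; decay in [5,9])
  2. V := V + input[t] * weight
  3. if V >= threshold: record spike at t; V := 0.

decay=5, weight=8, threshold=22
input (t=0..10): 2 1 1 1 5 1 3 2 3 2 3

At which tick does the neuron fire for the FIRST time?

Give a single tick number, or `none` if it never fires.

Answer: 4

Derivation:
t=0: input=2 -> V=16
t=1: input=1 -> V=16
t=2: input=1 -> V=16
t=3: input=1 -> V=16
t=4: input=5 -> V=0 FIRE
t=5: input=1 -> V=8
t=6: input=3 -> V=0 FIRE
t=7: input=2 -> V=16
t=8: input=3 -> V=0 FIRE
t=9: input=2 -> V=16
t=10: input=3 -> V=0 FIRE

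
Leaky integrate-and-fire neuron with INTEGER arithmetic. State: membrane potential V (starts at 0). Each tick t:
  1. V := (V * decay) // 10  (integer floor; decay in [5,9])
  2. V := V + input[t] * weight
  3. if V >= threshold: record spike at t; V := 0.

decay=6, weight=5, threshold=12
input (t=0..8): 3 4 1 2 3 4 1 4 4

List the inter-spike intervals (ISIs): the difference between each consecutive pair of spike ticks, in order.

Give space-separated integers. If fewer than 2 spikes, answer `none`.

t=0: input=3 -> V=0 FIRE
t=1: input=4 -> V=0 FIRE
t=2: input=1 -> V=5
t=3: input=2 -> V=0 FIRE
t=4: input=3 -> V=0 FIRE
t=5: input=4 -> V=0 FIRE
t=6: input=1 -> V=5
t=7: input=4 -> V=0 FIRE
t=8: input=4 -> V=0 FIRE

Answer: 1 2 1 1 2 1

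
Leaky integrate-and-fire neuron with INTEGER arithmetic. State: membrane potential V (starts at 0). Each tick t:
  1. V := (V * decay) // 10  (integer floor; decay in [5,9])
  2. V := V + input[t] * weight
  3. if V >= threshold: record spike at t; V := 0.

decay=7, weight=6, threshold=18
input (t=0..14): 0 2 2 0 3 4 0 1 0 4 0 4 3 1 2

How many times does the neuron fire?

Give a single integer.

t=0: input=0 -> V=0
t=1: input=2 -> V=12
t=2: input=2 -> V=0 FIRE
t=3: input=0 -> V=0
t=4: input=3 -> V=0 FIRE
t=5: input=4 -> V=0 FIRE
t=6: input=0 -> V=0
t=7: input=1 -> V=6
t=8: input=0 -> V=4
t=9: input=4 -> V=0 FIRE
t=10: input=0 -> V=0
t=11: input=4 -> V=0 FIRE
t=12: input=3 -> V=0 FIRE
t=13: input=1 -> V=6
t=14: input=2 -> V=16

Answer: 6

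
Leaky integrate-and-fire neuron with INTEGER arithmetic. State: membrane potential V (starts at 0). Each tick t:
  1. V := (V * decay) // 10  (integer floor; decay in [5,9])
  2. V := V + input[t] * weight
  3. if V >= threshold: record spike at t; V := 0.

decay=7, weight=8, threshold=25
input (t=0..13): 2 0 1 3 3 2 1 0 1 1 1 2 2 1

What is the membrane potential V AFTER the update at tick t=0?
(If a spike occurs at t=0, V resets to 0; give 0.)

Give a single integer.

Answer: 16

Derivation:
t=0: input=2 -> V=16
t=1: input=0 -> V=11
t=2: input=1 -> V=15
t=3: input=3 -> V=0 FIRE
t=4: input=3 -> V=24
t=5: input=2 -> V=0 FIRE
t=6: input=1 -> V=8
t=7: input=0 -> V=5
t=8: input=1 -> V=11
t=9: input=1 -> V=15
t=10: input=1 -> V=18
t=11: input=2 -> V=0 FIRE
t=12: input=2 -> V=16
t=13: input=1 -> V=19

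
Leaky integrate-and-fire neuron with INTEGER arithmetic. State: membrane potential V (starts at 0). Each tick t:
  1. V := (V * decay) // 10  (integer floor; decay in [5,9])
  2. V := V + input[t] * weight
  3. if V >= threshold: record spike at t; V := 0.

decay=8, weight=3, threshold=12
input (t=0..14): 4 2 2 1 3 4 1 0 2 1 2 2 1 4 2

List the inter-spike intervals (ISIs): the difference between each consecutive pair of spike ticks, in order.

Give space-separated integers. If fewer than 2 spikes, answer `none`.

t=0: input=4 -> V=0 FIRE
t=1: input=2 -> V=6
t=2: input=2 -> V=10
t=3: input=1 -> V=11
t=4: input=3 -> V=0 FIRE
t=5: input=4 -> V=0 FIRE
t=6: input=1 -> V=3
t=7: input=0 -> V=2
t=8: input=2 -> V=7
t=9: input=1 -> V=8
t=10: input=2 -> V=0 FIRE
t=11: input=2 -> V=6
t=12: input=1 -> V=7
t=13: input=4 -> V=0 FIRE
t=14: input=2 -> V=6

Answer: 4 1 5 3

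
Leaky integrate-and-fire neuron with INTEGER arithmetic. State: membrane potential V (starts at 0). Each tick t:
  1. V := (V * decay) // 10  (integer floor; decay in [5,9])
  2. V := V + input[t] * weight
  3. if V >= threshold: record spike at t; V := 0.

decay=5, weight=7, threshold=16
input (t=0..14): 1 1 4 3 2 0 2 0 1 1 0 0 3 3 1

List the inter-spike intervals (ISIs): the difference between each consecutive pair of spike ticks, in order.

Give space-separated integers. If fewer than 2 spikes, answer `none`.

t=0: input=1 -> V=7
t=1: input=1 -> V=10
t=2: input=4 -> V=0 FIRE
t=3: input=3 -> V=0 FIRE
t=4: input=2 -> V=14
t=5: input=0 -> V=7
t=6: input=2 -> V=0 FIRE
t=7: input=0 -> V=0
t=8: input=1 -> V=7
t=9: input=1 -> V=10
t=10: input=0 -> V=5
t=11: input=0 -> V=2
t=12: input=3 -> V=0 FIRE
t=13: input=3 -> V=0 FIRE
t=14: input=1 -> V=7

Answer: 1 3 6 1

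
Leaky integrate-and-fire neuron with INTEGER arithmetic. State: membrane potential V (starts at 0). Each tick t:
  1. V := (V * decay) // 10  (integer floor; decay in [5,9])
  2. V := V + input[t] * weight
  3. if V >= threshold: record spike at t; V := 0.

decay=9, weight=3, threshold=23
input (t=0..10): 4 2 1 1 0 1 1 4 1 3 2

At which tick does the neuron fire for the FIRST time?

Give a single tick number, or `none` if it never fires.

t=0: input=4 -> V=12
t=1: input=2 -> V=16
t=2: input=1 -> V=17
t=3: input=1 -> V=18
t=4: input=0 -> V=16
t=5: input=1 -> V=17
t=6: input=1 -> V=18
t=7: input=4 -> V=0 FIRE
t=8: input=1 -> V=3
t=9: input=3 -> V=11
t=10: input=2 -> V=15

Answer: 7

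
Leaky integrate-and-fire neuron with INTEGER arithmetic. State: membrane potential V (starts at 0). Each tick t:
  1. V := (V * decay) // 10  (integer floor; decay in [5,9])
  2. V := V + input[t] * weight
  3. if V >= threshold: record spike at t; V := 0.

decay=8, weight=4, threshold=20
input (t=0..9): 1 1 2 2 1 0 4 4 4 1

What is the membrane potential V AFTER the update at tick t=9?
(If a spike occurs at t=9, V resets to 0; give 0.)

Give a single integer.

Answer: 4

Derivation:
t=0: input=1 -> V=4
t=1: input=1 -> V=7
t=2: input=2 -> V=13
t=3: input=2 -> V=18
t=4: input=1 -> V=18
t=5: input=0 -> V=14
t=6: input=4 -> V=0 FIRE
t=7: input=4 -> V=16
t=8: input=4 -> V=0 FIRE
t=9: input=1 -> V=4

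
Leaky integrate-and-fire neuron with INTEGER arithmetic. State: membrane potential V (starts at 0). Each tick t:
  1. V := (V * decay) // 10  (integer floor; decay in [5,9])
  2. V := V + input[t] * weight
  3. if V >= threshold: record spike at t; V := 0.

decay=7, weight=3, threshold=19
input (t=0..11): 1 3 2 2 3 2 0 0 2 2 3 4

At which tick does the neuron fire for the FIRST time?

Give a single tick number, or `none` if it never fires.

Answer: 4

Derivation:
t=0: input=1 -> V=3
t=1: input=3 -> V=11
t=2: input=2 -> V=13
t=3: input=2 -> V=15
t=4: input=3 -> V=0 FIRE
t=5: input=2 -> V=6
t=6: input=0 -> V=4
t=7: input=0 -> V=2
t=8: input=2 -> V=7
t=9: input=2 -> V=10
t=10: input=3 -> V=16
t=11: input=4 -> V=0 FIRE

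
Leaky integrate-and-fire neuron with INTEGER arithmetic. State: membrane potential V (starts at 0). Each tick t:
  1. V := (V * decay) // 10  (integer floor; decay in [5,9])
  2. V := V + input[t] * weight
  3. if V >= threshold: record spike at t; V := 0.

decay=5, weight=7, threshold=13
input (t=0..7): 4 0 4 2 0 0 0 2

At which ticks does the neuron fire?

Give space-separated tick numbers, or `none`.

Answer: 0 2 3 7

Derivation:
t=0: input=4 -> V=0 FIRE
t=1: input=0 -> V=0
t=2: input=4 -> V=0 FIRE
t=3: input=2 -> V=0 FIRE
t=4: input=0 -> V=0
t=5: input=0 -> V=0
t=6: input=0 -> V=0
t=7: input=2 -> V=0 FIRE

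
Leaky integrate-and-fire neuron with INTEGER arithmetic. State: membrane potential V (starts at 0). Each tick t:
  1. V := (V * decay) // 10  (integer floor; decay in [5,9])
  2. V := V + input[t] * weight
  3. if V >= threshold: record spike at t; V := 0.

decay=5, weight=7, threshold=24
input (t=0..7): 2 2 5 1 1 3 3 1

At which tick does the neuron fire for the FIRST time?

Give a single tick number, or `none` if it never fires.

t=0: input=2 -> V=14
t=1: input=2 -> V=21
t=2: input=5 -> V=0 FIRE
t=3: input=1 -> V=7
t=4: input=1 -> V=10
t=5: input=3 -> V=0 FIRE
t=6: input=3 -> V=21
t=7: input=1 -> V=17

Answer: 2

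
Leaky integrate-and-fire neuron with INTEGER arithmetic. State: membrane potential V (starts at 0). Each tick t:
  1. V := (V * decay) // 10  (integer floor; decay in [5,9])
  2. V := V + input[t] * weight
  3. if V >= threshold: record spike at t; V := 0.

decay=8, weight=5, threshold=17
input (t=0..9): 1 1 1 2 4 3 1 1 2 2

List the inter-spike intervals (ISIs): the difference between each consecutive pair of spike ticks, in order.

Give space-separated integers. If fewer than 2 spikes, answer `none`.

Answer: 1 2 3

Derivation:
t=0: input=1 -> V=5
t=1: input=1 -> V=9
t=2: input=1 -> V=12
t=3: input=2 -> V=0 FIRE
t=4: input=4 -> V=0 FIRE
t=5: input=3 -> V=15
t=6: input=1 -> V=0 FIRE
t=7: input=1 -> V=5
t=8: input=2 -> V=14
t=9: input=2 -> V=0 FIRE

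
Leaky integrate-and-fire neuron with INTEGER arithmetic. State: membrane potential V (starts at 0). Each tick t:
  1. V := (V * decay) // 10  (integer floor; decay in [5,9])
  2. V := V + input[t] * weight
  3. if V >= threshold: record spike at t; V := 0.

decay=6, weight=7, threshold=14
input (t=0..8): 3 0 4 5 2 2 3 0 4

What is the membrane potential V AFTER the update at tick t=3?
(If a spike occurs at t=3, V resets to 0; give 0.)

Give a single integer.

t=0: input=3 -> V=0 FIRE
t=1: input=0 -> V=0
t=2: input=4 -> V=0 FIRE
t=3: input=5 -> V=0 FIRE
t=4: input=2 -> V=0 FIRE
t=5: input=2 -> V=0 FIRE
t=6: input=3 -> V=0 FIRE
t=7: input=0 -> V=0
t=8: input=4 -> V=0 FIRE

Answer: 0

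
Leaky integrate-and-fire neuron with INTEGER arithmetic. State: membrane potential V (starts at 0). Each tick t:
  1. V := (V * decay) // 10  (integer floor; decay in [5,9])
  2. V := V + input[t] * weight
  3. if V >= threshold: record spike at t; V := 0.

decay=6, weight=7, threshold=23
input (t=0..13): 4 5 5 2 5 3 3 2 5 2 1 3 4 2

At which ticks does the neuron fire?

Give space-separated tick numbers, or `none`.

Answer: 0 1 2 4 6 8 11 12

Derivation:
t=0: input=4 -> V=0 FIRE
t=1: input=5 -> V=0 FIRE
t=2: input=5 -> V=0 FIRE
t=3: input=2 -> V=14
t=4: input=5 -> V=0 FIRE
t=5: input=3 -> V=21
t=6: input=3 -> V=0 FIRE
t=7: input=2 -> V=14
t=8: input=5 -> V=0 FIRE
t=9: input=2 -> V=14
t=10: input=1 -> V=15
t=11: input=3 -> V=0 FIRE
t=12: input=4 -> V=0 FIRE
t=13: input=2 -> V=14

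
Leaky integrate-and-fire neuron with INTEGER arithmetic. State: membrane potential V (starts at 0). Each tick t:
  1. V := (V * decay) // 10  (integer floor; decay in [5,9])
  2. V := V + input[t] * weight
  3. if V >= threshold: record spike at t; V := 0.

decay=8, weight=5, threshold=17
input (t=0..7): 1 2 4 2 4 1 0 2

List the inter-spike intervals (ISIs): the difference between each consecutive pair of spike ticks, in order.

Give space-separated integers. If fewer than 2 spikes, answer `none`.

t=0: input=1 -> V=5
t=1: input=2 -> V=14
t=2: input=4 -> V=0 FIRE
t=3: input=2 -> V=10
t=4: input=4 -> V=0 FIRE
t=5: input=1 -> V=5
t=6: input=0 -> V=4
t=7: input=2 -> V=13

Answer: 2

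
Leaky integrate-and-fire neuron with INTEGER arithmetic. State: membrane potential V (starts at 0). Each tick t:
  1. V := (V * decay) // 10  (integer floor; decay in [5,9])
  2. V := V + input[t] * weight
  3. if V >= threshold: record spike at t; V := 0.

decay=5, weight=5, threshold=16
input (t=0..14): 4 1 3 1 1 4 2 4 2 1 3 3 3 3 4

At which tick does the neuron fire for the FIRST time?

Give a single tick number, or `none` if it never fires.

Answer: 0

Derivation:
t=0: input=4 -> V=0 FIRE
t=1: input=1 -> V=5
t=2: input=3 -> V=0 FIRE
t=3: input=1 -> V=5
t=4: input=1 -> V=7
t=5: input=4 -> V=0 FIRE
t=6: input=2 -> V=10
t=7: input=4 -> V=0 FIRE
t=8: input=2 -> V=10
t=9: input=1 -> V=10
t=10: input=3 -> V=0 FIRE
t=11: input=3 -> V=15
t=12: input=3 -> V=0 FIRE
t=13: input=3 -> V=15
t=14: input=4 -> V=0 FIRE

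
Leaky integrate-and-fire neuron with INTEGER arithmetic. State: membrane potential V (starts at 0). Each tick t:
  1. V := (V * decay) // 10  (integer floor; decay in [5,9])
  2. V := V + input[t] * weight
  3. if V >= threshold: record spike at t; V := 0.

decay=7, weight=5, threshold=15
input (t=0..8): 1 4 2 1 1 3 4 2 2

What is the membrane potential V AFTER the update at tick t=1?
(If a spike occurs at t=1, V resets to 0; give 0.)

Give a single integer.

Answer: 0

Derivation:
t=0: input=1 -> V=5
t=1: input=4 -> V=0 FIRE
t=2: input=2 -> V=10
t=3: input=1 -> V=12
t=4: input=1 -> V=13
t=5: input=3 -> V=0 FIRE
t=6: input=4 -> V=0 FIRE
t=7: input=2 -> V=10
t=8: input=2 -> V=0 FIRE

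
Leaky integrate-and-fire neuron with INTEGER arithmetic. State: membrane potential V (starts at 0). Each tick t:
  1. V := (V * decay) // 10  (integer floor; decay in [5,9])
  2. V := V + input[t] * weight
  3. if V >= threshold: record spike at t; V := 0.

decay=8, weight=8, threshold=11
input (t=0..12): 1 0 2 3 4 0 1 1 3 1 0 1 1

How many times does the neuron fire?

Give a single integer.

t=0: input=1 -> V=8
t=1: input=0 -> V=6
t=2: input=2 -> V=0 FIRE
t=3: input=3 -> V=0 FIRE
t=4: input=4 -> V=0 FIRE
t=5: input=0 -> V=0
t=6: input=1 -> V=8
t=7: input=1 -> V=0 FIRE
t=8: input=3 -> V=0 FIRE
t=9: input=1 -> V=8
t=10: input=0 -> V=6
t=11: input=1 -> V=0 FIRE
t=12: input=1 -> V=8

Answer: 6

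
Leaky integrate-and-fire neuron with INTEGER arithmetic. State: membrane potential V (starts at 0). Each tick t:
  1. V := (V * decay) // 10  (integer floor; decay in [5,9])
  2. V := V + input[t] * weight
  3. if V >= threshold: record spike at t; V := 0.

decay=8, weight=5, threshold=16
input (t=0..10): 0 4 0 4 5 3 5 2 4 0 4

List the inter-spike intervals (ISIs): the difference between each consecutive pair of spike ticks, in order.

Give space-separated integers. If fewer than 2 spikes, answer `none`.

t=0: input=0 -> V=0
t=1: input=4 -> V=0 FIRE
t=2: input=0 -> V=0
t=3: input=4 -> V=0 FIRE
t=4: input=5 -> V=0 FIRE
t=5: input=3 -> V=15
t=6: input=5 -> V=0 FIRE
t=7: input=2 -> V=10
t=8: input=4 -> V=0 FIRE
t=9: input=0 -> V=0
t=10: input=4 -> V=0 FIRE

Answer: 2 1 2 2 2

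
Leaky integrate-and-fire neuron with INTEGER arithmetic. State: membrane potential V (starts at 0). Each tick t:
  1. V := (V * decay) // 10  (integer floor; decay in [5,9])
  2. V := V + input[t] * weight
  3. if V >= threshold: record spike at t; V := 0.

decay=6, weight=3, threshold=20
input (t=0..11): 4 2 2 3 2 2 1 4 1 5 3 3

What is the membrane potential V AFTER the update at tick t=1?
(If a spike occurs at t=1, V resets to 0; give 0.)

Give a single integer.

t=0: input=4 -> V=12
t=1: input=2 -> V=13
t=2: input=2 -> V=13
t=3: input=3 -> V=16
t=4: input=2 -> V=15
t=5: input=2 -> V=15
t=6: input=1 -> V=12
t=7: input=4 -> V=19
t=8: input=1 -> V=14
t=9: input=5 -> V=0 FIRE
t=10: input=3 -> V=9
t=11: input=3 -> V=14

Answer: 13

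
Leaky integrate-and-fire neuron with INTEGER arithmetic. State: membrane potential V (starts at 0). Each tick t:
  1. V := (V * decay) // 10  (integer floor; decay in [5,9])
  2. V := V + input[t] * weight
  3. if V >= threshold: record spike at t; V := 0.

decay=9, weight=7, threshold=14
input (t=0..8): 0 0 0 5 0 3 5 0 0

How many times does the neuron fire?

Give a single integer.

t=0: input=0 -> V=0
t=1: input=0 -> V=0
t=2: input=0 -> V=0
t=3: input=5 -> V=0 FIRE
t=4: input=0 -> V=0
t=5: input=3 -> V=0 FIRE
t=6: input=5 -> V=0 FIRE
t=7: input=0 -> V=0
t=8: input=0 -> V=0

Answer: 3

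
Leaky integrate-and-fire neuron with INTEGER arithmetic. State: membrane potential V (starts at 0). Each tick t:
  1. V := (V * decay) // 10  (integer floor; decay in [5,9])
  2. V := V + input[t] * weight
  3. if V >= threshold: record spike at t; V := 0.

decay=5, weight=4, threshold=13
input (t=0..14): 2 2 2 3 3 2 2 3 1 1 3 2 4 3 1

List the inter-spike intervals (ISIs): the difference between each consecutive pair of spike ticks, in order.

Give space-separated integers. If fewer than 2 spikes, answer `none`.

t=0: input=2 -> V=8
t=1: input=2 -> V=12
t=2: input=2 -> V=0 FIRE
t=3: input=3 -> V=12
t=4: input=3 -> V=0 FIRE
t=5: input=2 -> V=8
t=6: input=2 -> V=12
t=7: input=3 -> V=0 FIRE
t=8: input=1 -> V=4
t=9: input=1 -> V=6
t=10: input=3 -> V=0 FIRE
t=11: input=2 -> V=8
t=12: input=4 -> V=0 FIRE
t=13: input=3 -> V=12
t=14: input=1 -> V=10

Answer: 2 3 3 2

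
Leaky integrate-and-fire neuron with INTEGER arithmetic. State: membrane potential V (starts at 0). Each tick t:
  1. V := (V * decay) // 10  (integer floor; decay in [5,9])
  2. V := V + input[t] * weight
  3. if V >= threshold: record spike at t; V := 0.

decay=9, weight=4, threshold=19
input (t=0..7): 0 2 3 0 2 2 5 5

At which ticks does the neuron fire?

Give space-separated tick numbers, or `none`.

Answer: 2 6 7

Derivation:
t=0: input=0 -> V=0
t=1: input=2 -> V=8
t=2: input=3 -> V=0 FIRE
t=3: input=0 -> V=0
t=4: input=2 -> V=8
t=5: input=2 -> V=15
t=6: input=5 -> V=0 FIRE
t=7: input=5 -> V=0 FIRE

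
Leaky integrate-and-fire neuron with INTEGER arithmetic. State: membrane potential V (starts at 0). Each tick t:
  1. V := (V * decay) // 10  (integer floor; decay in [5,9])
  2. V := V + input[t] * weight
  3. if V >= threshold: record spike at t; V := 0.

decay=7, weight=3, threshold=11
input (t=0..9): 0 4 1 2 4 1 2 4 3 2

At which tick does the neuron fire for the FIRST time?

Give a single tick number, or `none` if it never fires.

t=0: input=0 -> V=0
t=1: input=4 -> V=0 FIRE
t=2: input=1 -> V=3
t=3: input=2 -> V=8
t=4: input=4 -> V=0 FIRE
t=5: input=1 -> V=3
t=6: input=2 -> V=8
t=7: input=4 -> V=0 FIRE
t=8: input=3 -> V=9
t=9: input=2 -> V=0 FIRE

Answer: 1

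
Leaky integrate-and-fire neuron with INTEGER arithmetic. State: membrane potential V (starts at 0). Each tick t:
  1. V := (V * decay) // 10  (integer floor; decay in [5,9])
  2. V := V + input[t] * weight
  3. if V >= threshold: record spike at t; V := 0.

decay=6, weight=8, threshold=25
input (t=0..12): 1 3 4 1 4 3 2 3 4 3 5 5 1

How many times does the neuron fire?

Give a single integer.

t=0: input=1 -> V=8
t=1: input=3 -> V=0 FIRE
t=2: input=4 -> V=0 FIRE
t=3: input=1 -> V=8
t=4: input=4 -> V=0 FIRE
t=5: input=3 -> V=24
t=6: input=2 -> V=0 FIRE
t=7: input=3 -> V=24
t=8: input=4 -> V=0 FIRE
t=9: input=3 -> V=24
t=10: input=5 -> V=0 FIRE
t=11: input=5 -> V=0 FIRE
t=12: input=1 -> V=8

Answer: 7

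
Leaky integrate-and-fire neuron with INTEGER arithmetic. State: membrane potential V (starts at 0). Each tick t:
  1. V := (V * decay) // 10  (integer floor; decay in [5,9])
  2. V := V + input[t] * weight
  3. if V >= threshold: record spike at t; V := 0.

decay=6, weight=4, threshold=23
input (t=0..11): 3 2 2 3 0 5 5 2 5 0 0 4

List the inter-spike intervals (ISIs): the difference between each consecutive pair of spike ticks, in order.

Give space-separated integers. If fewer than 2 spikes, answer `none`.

t=0: input=3 -> V=12
t=1: input=2 -> V=15
t=2: input=2 -> V=17
t=3: input=3 -> V=22
t=4: input=0 -> V=13
t=5: input=5 -> V=0 FIRE
t=6: input=5 -> V=20
t=7: input=2 -> V=20
t=8: input=5 -> V=0 FIRE
t=9: input=0 -> V=0
t=10: input=0 -> V=0
t=11: input=4 -> V=16

Answer: 3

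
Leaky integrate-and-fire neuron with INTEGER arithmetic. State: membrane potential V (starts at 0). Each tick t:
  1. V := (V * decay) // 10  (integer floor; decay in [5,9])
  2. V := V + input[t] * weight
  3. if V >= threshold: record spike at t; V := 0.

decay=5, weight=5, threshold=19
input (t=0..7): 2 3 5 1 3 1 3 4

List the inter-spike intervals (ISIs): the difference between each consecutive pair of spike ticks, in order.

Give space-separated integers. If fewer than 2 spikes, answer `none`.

Answer: 1 4 1

Derivation:
t=0: input=2 -> V=10
t=1: input=3 -> V=0 FIRE
t=2: input=5 -> V=0 FIRE
t=3: input=1 -> V=5
t=4: input=3 -> V=17
t=5: input=1 -> V=13
t=6: input=3 -> V=0 FIRE
t=7: input=4 -> V=0 FIRE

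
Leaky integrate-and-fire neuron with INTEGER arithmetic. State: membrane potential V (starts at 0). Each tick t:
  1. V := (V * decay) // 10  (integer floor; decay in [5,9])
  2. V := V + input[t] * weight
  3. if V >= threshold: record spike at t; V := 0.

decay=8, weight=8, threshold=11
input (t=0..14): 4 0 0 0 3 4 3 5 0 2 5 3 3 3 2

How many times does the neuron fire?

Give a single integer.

Answer: 11

Derivation:
t=0: input=4 -> V=0 FIRE
t=1: input=0 -> V=0
t=2: input=0 -> V=0
t=3: input=0 -> V=0
t=4: input=3 -> V=0 FIRE
t=5: input=4 -> V=0 FIRE
t=6: input=3 -> V=0 FIRE
t=7: input=5 -> V=0 FIRE
t=8: input=0 -> V=0
t=9: input=2 -> V=0 FIRE
t=10: input=5 -> V=0 FIRE
t=11: input=3 -> V=0 FIRE
t=12: input=3 -> V=0 FIRE
t=13: input=3 -> V=0 FIRE
t=14: input=2 -> V=0 FIRE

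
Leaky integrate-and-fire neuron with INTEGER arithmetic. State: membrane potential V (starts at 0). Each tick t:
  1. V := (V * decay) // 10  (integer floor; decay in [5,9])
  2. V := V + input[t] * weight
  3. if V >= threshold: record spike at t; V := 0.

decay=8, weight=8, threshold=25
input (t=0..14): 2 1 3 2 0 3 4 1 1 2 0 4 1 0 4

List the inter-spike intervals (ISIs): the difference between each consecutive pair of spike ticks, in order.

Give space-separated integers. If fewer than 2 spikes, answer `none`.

t=0: input=2 -> V=16
t=1: input=1 -> V=20
t=2: input=3 -> V=0 FIRE
t=3: input=2 -> V=16
t=4: input=0 -> V=12
t=5: input=3 -> V=0 FIRE
t=6: input=4 -> V=0 FIRE
t=7: input=1 -> V=8
t=8: input=1 -> V=14
t=9: input=2 -> V=0 FIRE
t=10: input=0 -> V=0
t=11: input=4 -> V=0 FIRE
t=12: input=1 -> V=8
t=13: input=0 -> V=6
t=14: input=4 -> V=0 FIRE

Answer: 3 1 3 2 3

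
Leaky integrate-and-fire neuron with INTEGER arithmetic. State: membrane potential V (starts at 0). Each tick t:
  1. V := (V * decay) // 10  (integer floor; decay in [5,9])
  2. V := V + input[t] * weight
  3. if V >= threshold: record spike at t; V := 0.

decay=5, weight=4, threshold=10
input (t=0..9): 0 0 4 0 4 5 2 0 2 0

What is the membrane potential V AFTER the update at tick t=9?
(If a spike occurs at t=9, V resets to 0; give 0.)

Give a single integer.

t=0: input=0 -> V=0
t=1: input=0 -> V=0
t=2: input=4 -> V=0 FIRE
t=3: input=0 -> V=0
t=4: input=4 -> V=0 FIRE
t=5: input=5 -> V=0 FIRE
t=6: input=2 -> V=8
t=7: input=0 -> V=4
t=8: input=2 -> V=0 FIRE
t=9: input=0 -> V=0

Answer: 0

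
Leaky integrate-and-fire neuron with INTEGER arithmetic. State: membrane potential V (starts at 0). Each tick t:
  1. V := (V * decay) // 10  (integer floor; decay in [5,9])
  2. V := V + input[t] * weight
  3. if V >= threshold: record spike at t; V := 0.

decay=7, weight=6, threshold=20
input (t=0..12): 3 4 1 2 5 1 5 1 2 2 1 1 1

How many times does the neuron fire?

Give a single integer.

Answer: 4

Derivation:
t=0: input=3 -> V=18
t=1: input=4 -> V=0 FIRE
t=2: input=1 -> V=6
t=3: input=2 -> V=16
t=4: input=5 -> V=0 FIRE
t=5: input=1 -> V=6
t=6: input=5 -> V=0 FIRE
t=7: input=1 -> V=6
t=8: input=2 -> V=16
t=9: input=2 -> V=0 FIRE
t=10: input=1 -> V=6
t=11: input=1 -> V=10
t=12: input=1 -> V=13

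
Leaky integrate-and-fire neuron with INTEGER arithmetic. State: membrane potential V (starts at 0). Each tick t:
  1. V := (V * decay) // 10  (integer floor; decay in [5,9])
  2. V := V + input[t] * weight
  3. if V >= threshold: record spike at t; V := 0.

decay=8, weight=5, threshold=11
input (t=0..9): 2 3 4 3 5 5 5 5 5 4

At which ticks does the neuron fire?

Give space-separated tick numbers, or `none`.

Answer: 1 2 3 4 5 6 7 8 9

Derivation:
t=0: input=2 -> V=10
t=1: input=3 -> V=0 FIRE
t=2: input=4 -> V=0 FIRE
t=3: input=3 -> V=0 FIRE
t=4: input=5 -> V=0 FIRE
t=5: input=5 -> V=0 FIRE
t=6: input=5 -> V=0 FIRE
t=7: input=5 -> V=0 FIRE
t=8: input=5 -> V=0 FIRE
t=9: input=4 -> V=0 FIRE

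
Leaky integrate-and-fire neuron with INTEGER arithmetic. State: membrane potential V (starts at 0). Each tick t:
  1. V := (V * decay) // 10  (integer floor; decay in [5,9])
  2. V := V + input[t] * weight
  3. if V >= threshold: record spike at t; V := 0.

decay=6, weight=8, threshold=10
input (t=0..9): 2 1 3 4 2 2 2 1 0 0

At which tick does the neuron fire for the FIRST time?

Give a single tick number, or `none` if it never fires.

Answer: 0

Derivation:
t=0: input=2 -> V=0 FIRE
t=1: input=1 -> V=8
t=2: input=3 -> V=0 FIRE
t=3: input=4 -> V=0 FIRE
t=4: input=2 -> V=0 FIRE
t=5: input=2 -> V=0 FIRE
t=6: input=2 -> V=0 FIRE
t=7: input=1 -> V=8
t=8: input=0 -> V=4
t=9: input=0 -> V=2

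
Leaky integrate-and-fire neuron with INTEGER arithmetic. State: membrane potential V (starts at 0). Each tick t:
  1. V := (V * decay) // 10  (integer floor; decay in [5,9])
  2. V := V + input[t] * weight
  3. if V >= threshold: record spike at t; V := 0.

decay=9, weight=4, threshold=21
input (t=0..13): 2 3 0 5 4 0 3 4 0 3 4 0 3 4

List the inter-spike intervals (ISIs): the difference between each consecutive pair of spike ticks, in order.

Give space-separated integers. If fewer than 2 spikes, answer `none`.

t=0: input=2 -> V=8
t=1: input=3 -> V=19
t=2: input=0 -> V=17
t=3: input=5 -> V=0 FIRE
t=4: input=4 -> V=16
t=5: input=0 -> V=14
t=6: input=3 -> V=0 FIRE
t=7: input=4 -> V=16
t=8: input=0 -> V=14
t=9: input=3 -> V=0 FIRE
t=10: input=4 -> V=16
t=11: input=0 -> V=14
t=12: input=3 -> V=0 FIRE
t=13: input=4 -> V=16

Answer: 3 3 3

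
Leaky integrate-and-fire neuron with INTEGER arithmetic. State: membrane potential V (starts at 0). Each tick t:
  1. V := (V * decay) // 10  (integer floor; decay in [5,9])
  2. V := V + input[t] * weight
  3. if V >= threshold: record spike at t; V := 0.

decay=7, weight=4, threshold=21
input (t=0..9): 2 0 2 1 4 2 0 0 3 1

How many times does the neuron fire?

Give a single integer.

t=0: input=2 -> V=8
t=1: input=0 -> V=5
t=2: input=2 -> V=11
t=3: input=1 -> V=11
t=4: input=4 -> V=0 FIRE
t=5: input=2 -> V=8
t=6: input=0 -> V=5
t=7: input=0 -> V=3
t=8: input=3 -> V=14
t=9: input=1 -> V=13

Answer: 1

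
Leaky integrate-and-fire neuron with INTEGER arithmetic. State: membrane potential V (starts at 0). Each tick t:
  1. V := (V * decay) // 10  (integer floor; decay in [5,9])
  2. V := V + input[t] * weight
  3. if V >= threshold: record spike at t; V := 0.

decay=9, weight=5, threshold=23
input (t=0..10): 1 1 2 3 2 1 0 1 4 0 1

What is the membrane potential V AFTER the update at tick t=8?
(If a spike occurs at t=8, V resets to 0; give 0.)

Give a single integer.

t=0: input=1 -> V=5
t=1: input=1 -> V=9
t=2: input=2 -> V=18
t=3: input=3 -> V=0 FIRE
t=4: input=2 -> V=10
t=5: input=1 -> V=14
t=6: input=0 -> V=12
t=7: input=1 -> V=15
t=8: input=4 -> V=0 FIRE
t=9: input=0 -> V=0
t=10: input=1 -> V=5

Answer: 0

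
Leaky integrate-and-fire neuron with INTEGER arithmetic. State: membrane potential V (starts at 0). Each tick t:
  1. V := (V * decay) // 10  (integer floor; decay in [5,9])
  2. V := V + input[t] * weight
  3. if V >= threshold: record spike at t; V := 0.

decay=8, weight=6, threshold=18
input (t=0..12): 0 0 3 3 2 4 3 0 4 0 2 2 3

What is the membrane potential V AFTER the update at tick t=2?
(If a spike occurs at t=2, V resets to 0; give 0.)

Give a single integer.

Answer: 0

Derivation:
t=0: input=0 -> V=0
t=1: input=0 -> V=0
t=2: input=3 -> V=0 FIRE
t=3: input=3 -> V=0 FIRE
t=4: input=2 -> V=12
t=5: input=4 -> V=0 FIRE
t=6: input=3 -> V=0 FIRE
t=7: input=0 -> V=0
t=8: input=4 -> V=0 FIRE
t=9: input=0 -> V=0
t=10: input=2 -> V=12
t=11: input=2 -> V=0 FIRE
t=12: input=3 -> V=0 FIRE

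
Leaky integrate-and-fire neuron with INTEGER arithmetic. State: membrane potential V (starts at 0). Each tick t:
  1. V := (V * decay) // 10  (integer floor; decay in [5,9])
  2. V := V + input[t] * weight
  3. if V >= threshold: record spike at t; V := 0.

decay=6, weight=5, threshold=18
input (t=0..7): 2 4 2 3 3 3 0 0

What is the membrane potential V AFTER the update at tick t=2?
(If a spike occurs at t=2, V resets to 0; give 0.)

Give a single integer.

t=0: input=2 -> V=10
t=1: input=4 -> V=0 FIRE
t=2: input=2 -> V=10
t=3: input=3 -> V=0 FIRE
t=4: input=3 -> V=15
t=5: input=3 -> V=0 FIRE
t=6: input=0 -> V=0
t=7: input=0 -> V=0

Answer: 10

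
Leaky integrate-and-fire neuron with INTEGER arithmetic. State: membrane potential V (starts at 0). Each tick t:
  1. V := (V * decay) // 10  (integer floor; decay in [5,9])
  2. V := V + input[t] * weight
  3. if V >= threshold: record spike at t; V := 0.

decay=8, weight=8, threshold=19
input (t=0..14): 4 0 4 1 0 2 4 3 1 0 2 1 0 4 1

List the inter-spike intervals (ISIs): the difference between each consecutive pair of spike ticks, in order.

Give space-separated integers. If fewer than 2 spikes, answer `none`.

Answer: 2 3 1 1 3 3

Derivation:
t=0: input=4 -> V=0 FIRE
t=1: input=0 -> V=0
t=2: input=4 -> V=0 FIRE
t=3: input=1 -> V=8
t=4: input=0 -> V=6
t=5: input=2 -> V=0 FIRE
t=6: input=4 -> V=0 FIRE
t=7: input=3 -> V=0 FIRE
t=8: input=1 -> V=8
t=9: input=0 -> V=6
t=10: input=2 -> V=0 FIRE
t=11: input=1 -> V=8
t=12: input=0 -> V=6
t=13: input=4 -> V=0 FIRE
t=14: input=1 -> V=8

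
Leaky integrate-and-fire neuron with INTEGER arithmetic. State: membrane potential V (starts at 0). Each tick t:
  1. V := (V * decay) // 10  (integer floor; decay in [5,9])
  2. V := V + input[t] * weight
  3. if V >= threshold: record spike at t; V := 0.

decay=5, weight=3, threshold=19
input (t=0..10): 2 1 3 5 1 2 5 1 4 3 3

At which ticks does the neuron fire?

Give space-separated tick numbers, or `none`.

t=0: input=2 -> V=6
t=1: input=1 -> V=6
t=2: input=3 -> V=12
t=3: input=5 -> V=0 FIRE
t=4: input=1 -> V=3
t=5: input=2 -> V=7
t=6: input=5 -> V=18
t=7: input=1 -> V=12
t=8: input=4 -> V=18
t=9: input=3 -> V=18
t=10: input=3 -> V=18

Answer: 3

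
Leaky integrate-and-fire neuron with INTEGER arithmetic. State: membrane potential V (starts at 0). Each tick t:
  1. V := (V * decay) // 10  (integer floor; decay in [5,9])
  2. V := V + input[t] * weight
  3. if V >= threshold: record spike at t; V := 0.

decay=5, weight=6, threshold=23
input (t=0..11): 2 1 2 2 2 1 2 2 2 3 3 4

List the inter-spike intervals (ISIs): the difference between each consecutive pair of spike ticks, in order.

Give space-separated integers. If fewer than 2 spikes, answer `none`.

t=0: input=2 -> V=12
t=1: input=1 -> V=12
t=2: input=2 -> V=18
t=3: input=2 -> V=21
t=4: input=2 -> V=22
t=5: input=1 -> V=17
t=6: input=2 -> V=20
t=7: input=2 -> V=22
t=8: input=2 -> V=0 FIRE
t=9: input=3 -> V=18
t=10: input=3 -> V=0 FIRE
t=11: input=4 -> V=0 FIRE

Answer: 2 1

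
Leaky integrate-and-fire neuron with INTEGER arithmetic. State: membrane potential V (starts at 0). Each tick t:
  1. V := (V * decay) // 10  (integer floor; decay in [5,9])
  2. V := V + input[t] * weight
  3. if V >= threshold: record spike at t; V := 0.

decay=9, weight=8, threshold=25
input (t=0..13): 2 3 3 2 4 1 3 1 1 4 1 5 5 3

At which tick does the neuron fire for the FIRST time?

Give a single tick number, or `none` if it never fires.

Answer: 1

Derivation:
t=0: input=2 -> V=16
t=1: input=3 -> V=0 FIRE
t=2: input=3 -> V=24
t=3: input=2 -> V=0 FIRE
t=4: input=4 -> V=0 FIRE
t=5: input=1 -> V=8
t=6: input=3 -> V=0 FIRE
t=7: input=1 -> V=8
t=8: input=1 -> V=15
t=9: input=4 -> V=0 FIRE
t=10: input=1 -> V=8
t=11: input=5 -> V=0 FIRE
t=12: input=5 -> V=0 FIRE
t=13: input=3 -> V=24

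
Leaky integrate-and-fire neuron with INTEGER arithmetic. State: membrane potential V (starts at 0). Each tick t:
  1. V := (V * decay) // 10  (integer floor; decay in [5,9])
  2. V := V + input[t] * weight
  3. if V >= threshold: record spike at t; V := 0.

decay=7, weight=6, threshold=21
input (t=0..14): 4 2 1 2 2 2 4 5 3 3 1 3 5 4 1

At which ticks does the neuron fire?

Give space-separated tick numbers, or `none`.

Answer: 0 3 6 7 9 11 12 13

Derivation:
t=0: input=4 -> V=0 FIRE
t=1: input=2 -> V=12
t=2: input=1 -> V=14
t=3: input=2 -> V=0 FIRE
t=4: input=2 -> V=12
t=5: input=2 -> V=20
t=6: input=4 -> V=0 FIRE
t=7: input=5 -> V=0 FIRE
t=8: input=3 -> V=18
t=9: input=3 -> V=0 FIRE
t=10: input=1 -> V=6
t=11: input=3 -> V=0 FIRE
t=12: input=5 -> V=0 FIRE
t=13: input=4 -> V=0 FIRE
t=14: input=1 -> V=6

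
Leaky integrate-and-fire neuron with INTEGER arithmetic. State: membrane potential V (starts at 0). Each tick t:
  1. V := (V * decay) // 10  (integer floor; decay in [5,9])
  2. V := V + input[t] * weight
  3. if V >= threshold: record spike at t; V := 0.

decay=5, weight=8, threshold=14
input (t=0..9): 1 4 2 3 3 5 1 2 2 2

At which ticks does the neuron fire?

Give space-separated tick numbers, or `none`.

t=0: input=1 -> V=8
t=1: input=4 -> V=0 FIRE
t=2: input=2 -> V=0 FIRE
t=3: input=3 -> V=0 FIRE
t=4: input=3 -> V=0 FIRE
t=5: input=5 -> V=0 FIRE
t=6: input=1 -> V=8
t=7: input=2 -> V=0 FIRE
t=8: input=2 -> V=0 FIRE
t=9: input=2 -> V=0 FIRE

Answer: 1 2 3 4 5 7 8 9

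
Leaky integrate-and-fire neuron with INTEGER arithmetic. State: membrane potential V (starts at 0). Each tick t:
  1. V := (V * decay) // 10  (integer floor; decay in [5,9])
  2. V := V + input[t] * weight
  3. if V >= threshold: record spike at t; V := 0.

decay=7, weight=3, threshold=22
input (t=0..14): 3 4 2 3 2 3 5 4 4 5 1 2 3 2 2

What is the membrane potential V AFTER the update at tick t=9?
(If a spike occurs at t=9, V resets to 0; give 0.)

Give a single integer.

t=0: input=3 -> V=9
t=1: input=4 -> V=18
t=2: input=2 -> V=18
t=3: input=3 -> V=21
t=4: input=2 -> V=20
t=5: input=3 -> V=0 FIRE
t=6: input=5 -> V=15
t=7: input=4 -> V=0 FIRE
t=8: input=4 -> V=12
t=9: input=5 -> V=0 FIRE
t=10: input=1 -> V=3
t=11: input=2 -> V=8
t=12: input=3 -> V=14
t=13: input=2 -> V=15
t=14: input=2 -> V=16

Answer: 0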